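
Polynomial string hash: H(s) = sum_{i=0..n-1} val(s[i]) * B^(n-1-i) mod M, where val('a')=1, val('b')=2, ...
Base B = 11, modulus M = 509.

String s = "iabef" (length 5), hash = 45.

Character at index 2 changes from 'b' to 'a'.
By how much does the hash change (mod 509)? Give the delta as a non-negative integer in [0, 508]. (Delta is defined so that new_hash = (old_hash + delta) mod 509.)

Delta formula: (val(new) - val(old)) * B^(n-1-k) mod M
  val('a') - val('b') = 1 - 2 = -1
  B^(n-1-k) = 11^2 mod 509 = 121
  Delta = -1 * 121 mod 509 = 388

Answer: 388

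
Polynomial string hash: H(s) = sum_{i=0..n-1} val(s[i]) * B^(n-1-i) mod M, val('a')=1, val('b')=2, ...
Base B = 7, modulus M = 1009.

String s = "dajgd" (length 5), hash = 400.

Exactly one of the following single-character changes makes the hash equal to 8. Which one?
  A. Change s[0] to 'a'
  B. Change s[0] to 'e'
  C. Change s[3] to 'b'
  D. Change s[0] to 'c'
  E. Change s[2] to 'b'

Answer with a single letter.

Option A: s[0]='d'->'a', delta=(1-4)*7^4 mod 1009 = 869, hash=400+869 mod 1009 = 260
Option B: s[0]='d'->'e', delta=(5-4)*7^4 mod 1009 = 383, hash=400+383 mod 1009 = 783
Option C: s[3]='g'->'b', delta=(2-7)*7^1 mod 1009 = 974, hash=400+974 mod 1009 = 365
Option D: s[0]='d'->'c', delta=(3-4)*7^4 mod 1009 = 626, hash=400+626 mod 1009 = 17
Option E: s[2]='j'->'b', delta=(2-10)*7^2 mod 1009 = 617, hash=400+617 mod 1009 = 8 <-- target

Answer: E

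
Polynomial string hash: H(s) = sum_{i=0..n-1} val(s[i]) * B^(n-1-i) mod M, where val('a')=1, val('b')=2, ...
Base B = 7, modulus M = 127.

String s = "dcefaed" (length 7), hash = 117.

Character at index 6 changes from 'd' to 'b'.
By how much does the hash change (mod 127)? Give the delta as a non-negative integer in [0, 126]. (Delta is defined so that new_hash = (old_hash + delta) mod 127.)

Answer: 125

Derivation:
Delta formula: (val(new) - val(old)) * B^(n-1-k) mod M
  val('b') - val('d') = 2 - 4 = -2
  B^(n-1-k) = 7^0 mod 127 = 1
  Delta = -2 * 1 mod 127 = 125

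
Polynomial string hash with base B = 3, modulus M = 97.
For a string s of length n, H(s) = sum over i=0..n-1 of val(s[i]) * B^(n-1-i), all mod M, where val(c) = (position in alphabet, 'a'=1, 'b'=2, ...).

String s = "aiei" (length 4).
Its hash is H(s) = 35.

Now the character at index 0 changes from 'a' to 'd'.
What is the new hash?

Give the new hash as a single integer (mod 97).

Answer: 19

Derivation:
val('a') = 1, val('d') = 4
Position k = 0, exponent = n-1-k = 3
B^3 mod M = 3^3 mod 97 = 27
Delta = (4 - 1) * 27 mod 97 = 81
New hash = (35 + 81) mod 97 = 19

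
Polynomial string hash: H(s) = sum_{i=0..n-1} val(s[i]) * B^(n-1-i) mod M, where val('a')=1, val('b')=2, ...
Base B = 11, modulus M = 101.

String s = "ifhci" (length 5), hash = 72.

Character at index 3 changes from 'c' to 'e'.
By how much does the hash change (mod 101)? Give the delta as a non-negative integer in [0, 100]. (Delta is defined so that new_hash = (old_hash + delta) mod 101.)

Delta formula: (val(new) - val(old)) * B^(n-1-k) mod M
  val('e') - val('c') = 5 - 3 = 2
  B^(n-1-k) = 11^1 mod 101 = 11
  Delta = 2 * 11 mod 101 = 22

Answer: 22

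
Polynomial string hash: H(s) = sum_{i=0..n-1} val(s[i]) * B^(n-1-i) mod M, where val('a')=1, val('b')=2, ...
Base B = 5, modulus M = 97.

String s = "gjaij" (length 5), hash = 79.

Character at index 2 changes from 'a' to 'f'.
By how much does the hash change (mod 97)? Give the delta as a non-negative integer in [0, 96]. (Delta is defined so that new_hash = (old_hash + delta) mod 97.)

Delta formula: (val(new) - val(old)) * B^(n-1-k) mod M
  val('f') - val('a') = 6 - 1 = 5
  B^(n-1-k) = 5^2 mod 97 = 25
  Delta = 5 * 25 mod 97 = 28

Answer: 28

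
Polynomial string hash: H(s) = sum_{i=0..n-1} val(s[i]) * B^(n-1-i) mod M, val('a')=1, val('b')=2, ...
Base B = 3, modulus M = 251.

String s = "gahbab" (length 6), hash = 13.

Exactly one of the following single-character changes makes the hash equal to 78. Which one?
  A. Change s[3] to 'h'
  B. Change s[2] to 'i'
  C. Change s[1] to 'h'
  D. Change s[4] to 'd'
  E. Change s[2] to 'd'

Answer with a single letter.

Option A: s[3]='b'->'h', delta=(8-2)*3^2 mod 251 = 54, hash=13+54 mod 251 = 67
Option B: s[2]='h'->'i', delta=(9-8)*3^3 mod 251 = 27, hash=13+27 mod 251 = 40
Option C: s[1]='a'->'h', delta=(8-1)*3^4 mod 251 = 65, hash=13+65 mod 251 = 78 <-- target
Option D: s[4]='a'->'d', delta=(4-1)*3^1 mod 251 = 9, hash=13+9 mod 251 = 22
Option E: s[2]='h'->'d', delta=(4-8)*3^3 mod 251 = 143, hash=13+143 mod 251 = 156

Answer: C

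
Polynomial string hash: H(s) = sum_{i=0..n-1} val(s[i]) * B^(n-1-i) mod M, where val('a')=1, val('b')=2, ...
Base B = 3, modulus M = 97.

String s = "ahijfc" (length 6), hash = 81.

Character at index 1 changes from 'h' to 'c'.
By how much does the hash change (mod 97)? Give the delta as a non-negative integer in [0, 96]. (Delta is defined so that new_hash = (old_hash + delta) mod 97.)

Answer: 80

Derivation:
Delta formula: (val(new) - val(old)) * B^(n-1-k) mod M
  val('c') - val('h') = 3 - 8 = -5
  B^(n-1-k) = 3^4 mod 97 = 81
  Delta = -5 * 81 mod 97 = 80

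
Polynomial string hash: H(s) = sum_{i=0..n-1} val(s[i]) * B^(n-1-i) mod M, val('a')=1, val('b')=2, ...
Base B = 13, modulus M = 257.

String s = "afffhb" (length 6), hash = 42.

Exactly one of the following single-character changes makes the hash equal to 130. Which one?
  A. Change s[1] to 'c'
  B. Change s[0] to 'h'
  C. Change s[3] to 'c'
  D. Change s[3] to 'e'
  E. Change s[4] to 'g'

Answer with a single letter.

Answer: D

Derivation:
Option A: s[1]='f'->'c', delta=(3-6)*13^4 mod 257 = 155, hash=42+155 mod 257 = 197
Option B: s[0]='a'->'h', delta=(8-1)*13^5 mod 257 = 10, hash=42+10 mod 257 = 52
Option C: s[3]='f'->'c', delta=(3-6)*13^2 mod 257 = 7, hash=42+7 mod 257 = 49
Option D: s[3]='f'->'e', delta=(5-6)*13^2 mod 257 = 88, hash=42+88 mod 257 = 130 <-- target
Option E: s[4]='h'->'g', delta=(7-8)*13^1 mod 257 = 244, hash=42+244 mod 257 = 29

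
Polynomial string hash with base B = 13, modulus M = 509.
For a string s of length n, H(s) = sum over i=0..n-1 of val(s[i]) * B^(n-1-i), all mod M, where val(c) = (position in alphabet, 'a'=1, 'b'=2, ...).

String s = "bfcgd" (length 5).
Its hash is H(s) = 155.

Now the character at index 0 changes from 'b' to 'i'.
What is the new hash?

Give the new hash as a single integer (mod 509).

val('b') = 2, val('i') = 9
Position k = 0, exponent = n-1-k = 4
B^4 mod M = 13^4 mod 509 = 57
Delta = (9 - 2) * 57 mod 509 = 399
New hash = (155 + 399) mod 509 = 45

Answer: 45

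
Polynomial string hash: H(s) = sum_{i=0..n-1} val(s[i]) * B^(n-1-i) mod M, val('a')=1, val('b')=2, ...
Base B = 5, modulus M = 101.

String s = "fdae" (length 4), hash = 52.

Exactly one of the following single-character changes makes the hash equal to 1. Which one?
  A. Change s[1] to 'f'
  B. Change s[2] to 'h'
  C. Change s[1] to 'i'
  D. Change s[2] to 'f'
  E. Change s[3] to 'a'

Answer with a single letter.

Option A: s[1]='d'->'f', delta=(6-4)*5^2 mod 101 = 50, hash=52+50 mod 101 = 1 <-- target
Option B: s[2]='a'->'h', delta=(8-1)*5^1 mod 101 = 35, hash=52+35 mod 101 = 87
Option C: s[1]='d'->'i', delta=(9-4)*5^2 mod 101 = 24, hash=52+24 mod 101 = 76
Option D: s[2]='a'->'f', delta=(6-1)*5^1 mod 101 = 25, hash=52+25 mod 101 = 77
Option E: s[3]='e'->'a', delta=(1-5)*5^0 mod 101 = 97, hash=52+97 mod 101 = 48

Answer: A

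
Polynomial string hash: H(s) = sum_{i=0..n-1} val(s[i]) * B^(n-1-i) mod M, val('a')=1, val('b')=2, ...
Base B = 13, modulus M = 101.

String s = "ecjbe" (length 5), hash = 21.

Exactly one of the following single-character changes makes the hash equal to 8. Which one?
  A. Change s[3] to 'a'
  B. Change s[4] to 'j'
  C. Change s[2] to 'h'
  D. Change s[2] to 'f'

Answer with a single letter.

Option A: s[3]='b'->'a', delta=(1-2)*13^1 mod 101 = 88, hash=21+88 mod 101 = 8 <-- target
Option B: s[4]='e'->'j', delta=(10-5)*13^0 mod 101 = 5, hash=21+5 mod 101 = 26
Option C: s[2]='j'->'h', delta=(8-10)*13^2 mod 101 = 66, hash=21+66 mod 101 = 87
Option D: s[2]='j'->'f', delta=(6-10)*13^2 mod 101 = 31, hash=21+31 mod 101 = 52

Answer: A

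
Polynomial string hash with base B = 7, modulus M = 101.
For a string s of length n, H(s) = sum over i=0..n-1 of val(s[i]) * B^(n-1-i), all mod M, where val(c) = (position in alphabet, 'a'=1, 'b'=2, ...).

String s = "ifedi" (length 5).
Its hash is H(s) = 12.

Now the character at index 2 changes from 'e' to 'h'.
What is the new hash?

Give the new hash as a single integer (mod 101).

val('e') = 5, val('h') = 8
Position k = 2, exponent = n-1-k = 2
B^2 mod M = 7^2 mod 101 = 49
Delta = (8 - 5) * 49 mod 101 = 46
New hash = (12 + 46) mod 101 = 58

Answer: 58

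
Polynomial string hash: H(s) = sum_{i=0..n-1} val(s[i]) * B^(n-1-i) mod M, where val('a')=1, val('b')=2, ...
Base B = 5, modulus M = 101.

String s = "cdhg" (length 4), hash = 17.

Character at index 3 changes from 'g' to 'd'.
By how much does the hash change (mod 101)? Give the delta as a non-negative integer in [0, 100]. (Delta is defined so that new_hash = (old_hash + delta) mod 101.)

Answer: 98

Derivation:
Delta formula: (val(new) - val(old)) * B^(n-1-k) mod M
  val('d') - val('g') = 4 - 7 = -3
  B^(n-1-k) = 5^0 mod 101 = 1
  Delta = -3 * 1 mod 101 = 98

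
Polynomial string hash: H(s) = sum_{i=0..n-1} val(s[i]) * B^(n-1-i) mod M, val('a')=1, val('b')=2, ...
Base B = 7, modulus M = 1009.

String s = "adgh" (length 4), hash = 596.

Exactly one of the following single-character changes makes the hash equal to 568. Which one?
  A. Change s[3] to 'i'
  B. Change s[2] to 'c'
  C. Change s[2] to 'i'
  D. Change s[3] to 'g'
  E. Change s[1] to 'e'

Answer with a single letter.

Answer: B

Derivation:
Option A: s[3]='h'->'i', delta=(9-8)*7^0 mod 1009 = 1, hash=596+1 mod 1009 = 597
Option B: s[2]='g'->'c', delta=(3-7)*7^1 mod 1009 = 981, hash=596+981 mod 1009 = 568 <-- target
Option C: s[2]='g'->'i', delta=(9-7)*7^1 mod 1009 = 14, hash=596+14 mod 1009 = 610
Option D: s[3]='h'->'g', delta=(7-8)*7^0 mod 1009 = 1008, hash=596+1008 mod 1009 = 595
Option E: s[1]='d'->'e', delta=(5-4)*7^2 mod 1009 = 49, hash=596+49 mod 1009 = 645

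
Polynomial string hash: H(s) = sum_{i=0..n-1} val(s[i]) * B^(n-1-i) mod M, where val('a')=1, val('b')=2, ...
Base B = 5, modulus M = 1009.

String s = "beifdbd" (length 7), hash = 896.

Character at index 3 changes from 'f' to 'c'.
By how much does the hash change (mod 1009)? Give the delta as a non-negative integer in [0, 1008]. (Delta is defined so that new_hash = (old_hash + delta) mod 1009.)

Delta formula: (val(new) - val(old)) * B^(n-1-k) mod M
  val('c') - val('f') = 3 - 6 = -3
  B^(n-1-k) = 5^3 mod 1009 = 125
  Delta = -3 * 125 mod 1009 = 634

Answer: 634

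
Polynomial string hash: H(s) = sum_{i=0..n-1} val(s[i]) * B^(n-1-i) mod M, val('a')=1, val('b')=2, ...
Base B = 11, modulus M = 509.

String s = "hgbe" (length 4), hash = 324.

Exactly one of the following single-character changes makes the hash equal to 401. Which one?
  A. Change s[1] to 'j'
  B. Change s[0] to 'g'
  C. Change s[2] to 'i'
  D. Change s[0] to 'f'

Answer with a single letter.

Answer: C

Derivation:
Option A: s[1]='g'->'j', delta=(10-7)*11^2 mod 509 = 363, hash=324+363 mod 509 = 178
Option B: s[0]='h'->'g', delta=(7-8)*11^3 mod 509 = 196, hash=324+196 mod 509 = 11
Option C: s[2]='b'->'i', delta=(9-2)*11^1 mod 509 = 77, hash=324+77 mod 509 = 401 <-- target
Option D: s[0]='h'->'f', delta=(6-8)*11^3 mod 509 = 392, hash=324+392 mod 509 = 207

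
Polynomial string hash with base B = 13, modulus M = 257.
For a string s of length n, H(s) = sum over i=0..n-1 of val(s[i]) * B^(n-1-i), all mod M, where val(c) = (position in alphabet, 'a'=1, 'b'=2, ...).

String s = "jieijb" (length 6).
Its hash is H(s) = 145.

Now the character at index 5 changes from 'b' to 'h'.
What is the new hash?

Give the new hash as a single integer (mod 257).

Answer: 151

Derivation:
val('b') = 2, val('h') = 8
Position k = 5, exponent = n-1-k = 0
B^0 mod M = 13^0 mod 257 = 1
Delta = (8 - 2) * 1 mod 257 = 6
New hash = (145 + 6) mod 257 = 151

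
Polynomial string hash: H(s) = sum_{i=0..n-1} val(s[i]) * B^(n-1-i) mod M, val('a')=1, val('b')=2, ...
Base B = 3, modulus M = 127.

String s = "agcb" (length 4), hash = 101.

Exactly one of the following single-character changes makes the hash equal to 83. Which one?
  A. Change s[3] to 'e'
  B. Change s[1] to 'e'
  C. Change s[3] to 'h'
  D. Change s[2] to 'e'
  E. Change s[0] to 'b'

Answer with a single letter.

Answer: B

Derivation:
Option A: s[3]='b'->'e', delta=(5-2)*3^0 mod 127 = 3, hash=101+3 mod 127 = 104
Option B: s[1]='g'->'e', delta=(5-7)*3^2 mod 127 = 109, hash=101+109 mod 127 = 83 <-- target
Option C: s[3]='b'->'h', delta=(8-2)*3^0 mod 127 = 6, hash=101+6 mod 127 = 107
Option D: s[2]='c'->'e', delta=(5-3)*3^1 mod 127 = 6, hash=101+6 mod 127 = 107
Option E: s[0]='a'->'b', delta=(2-1)*3^3 mod 127 = 27, hash=101+27 mod 127 = 1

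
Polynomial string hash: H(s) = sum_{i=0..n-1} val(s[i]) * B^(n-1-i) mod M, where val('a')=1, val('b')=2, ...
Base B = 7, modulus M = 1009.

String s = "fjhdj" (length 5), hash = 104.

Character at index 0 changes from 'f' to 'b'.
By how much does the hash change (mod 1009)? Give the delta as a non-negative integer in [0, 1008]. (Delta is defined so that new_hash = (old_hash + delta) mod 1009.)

Delta formula: (val(new) - val(old)) * B^(n-1-k) mod M
  val('b') - val('f') = 2 - 6 = -4
  B^(n-1-k) = 7^4 mod 1009 = 383
  Delta = -4 * 383 mod 1009 = 486

Answer: 486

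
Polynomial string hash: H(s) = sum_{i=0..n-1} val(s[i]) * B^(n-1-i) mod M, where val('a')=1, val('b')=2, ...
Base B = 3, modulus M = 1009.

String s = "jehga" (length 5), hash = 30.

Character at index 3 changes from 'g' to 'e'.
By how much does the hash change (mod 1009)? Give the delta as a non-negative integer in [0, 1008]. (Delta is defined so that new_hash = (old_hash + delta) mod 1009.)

Delta formula: (val(new) - val(old)) * B^(n-1-k) mod M
  val('e') - val('g') = 5 - 7 = -2
  B^(n-1-k) = 3^1 mod 1009 = 3
  Delta = -2 * 3 mod 1009 = 1003

Answer: 1003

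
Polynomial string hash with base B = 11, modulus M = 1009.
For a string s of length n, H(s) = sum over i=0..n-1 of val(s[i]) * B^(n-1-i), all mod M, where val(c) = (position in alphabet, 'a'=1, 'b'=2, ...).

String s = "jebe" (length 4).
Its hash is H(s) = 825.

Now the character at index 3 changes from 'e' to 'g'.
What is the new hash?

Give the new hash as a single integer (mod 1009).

Answer: 827

Derivation:
val('e') = 5, val('g') = 7
Position k = 3, exponent = n-1-k = 0
B^0 mod M = 11^0 mod 1009 = 1
Delta = (7 - 5) * 1 mod 1009 = 2
New hash = (825 + 2) mod 1009 = 827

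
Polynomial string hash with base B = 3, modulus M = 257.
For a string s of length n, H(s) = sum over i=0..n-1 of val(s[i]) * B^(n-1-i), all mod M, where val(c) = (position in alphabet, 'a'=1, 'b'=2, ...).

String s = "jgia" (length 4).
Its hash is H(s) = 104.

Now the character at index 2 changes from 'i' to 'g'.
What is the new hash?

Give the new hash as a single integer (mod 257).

val('i') = 9, val('g') = 7
Position k = 2, exponent = n-1-k = 1
B^1 mod M = 3^1 mod 257 = 3
Delta = (7 - 9) * 3 mod 257 = 251
New hash = (104 + 251) mod 257 = 98

Answer: 98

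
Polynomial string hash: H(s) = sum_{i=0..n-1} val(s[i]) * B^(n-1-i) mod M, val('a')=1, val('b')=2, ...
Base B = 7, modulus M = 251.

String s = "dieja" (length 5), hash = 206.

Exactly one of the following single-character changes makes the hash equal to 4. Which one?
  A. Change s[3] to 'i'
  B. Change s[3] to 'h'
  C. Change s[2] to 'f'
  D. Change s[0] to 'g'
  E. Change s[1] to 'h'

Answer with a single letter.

Answer: C

Derivation:
Option A: s[3]='j'->'i', delta=(9-10)*7^1 mod 251 = 244, hash=206+244 mod 251 = 199
Option B: s[3]='j'->'h', delta=(8-10)*7^1 mod 251 = 237, hash=206+237 mod 251 = 192
Option C: s[2]='e'->'f', delta=(6-5)*7^2 mod 251 = 49, hash=206+49 mod 251 = 4 <-- target
Option D: s[0]='d'->'g', delta=(7-4)*7^4 mod 251 = 175, hash=206+175 mod 251 = 130
Option E: s[1]='i'->'h', delta=(8-9)*7^3 mod 251 = 159, hash=206+159 mod 251 = 114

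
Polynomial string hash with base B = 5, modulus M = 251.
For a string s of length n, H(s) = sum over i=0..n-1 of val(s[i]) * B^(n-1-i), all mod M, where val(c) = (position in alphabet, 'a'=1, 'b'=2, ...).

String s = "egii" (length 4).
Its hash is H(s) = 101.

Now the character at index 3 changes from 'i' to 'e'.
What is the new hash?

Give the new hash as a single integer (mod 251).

Answer: 97

Derivation:
val('i') = 9, val('e') = 5
Position k = 3, exponent = n-1-k = 0
B^0 mod M = 5^0 mod 251 = 1
Delta = (5 - 9) * 1 mod 251 = 247
New hash = (101 + 247) mod 251 = 97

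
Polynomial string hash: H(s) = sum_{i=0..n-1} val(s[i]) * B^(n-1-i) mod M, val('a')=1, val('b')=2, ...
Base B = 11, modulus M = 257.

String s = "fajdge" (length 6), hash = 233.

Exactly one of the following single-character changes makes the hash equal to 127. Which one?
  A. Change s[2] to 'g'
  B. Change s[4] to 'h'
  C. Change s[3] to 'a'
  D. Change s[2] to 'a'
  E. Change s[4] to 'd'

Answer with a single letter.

Option A: s[2]='j'->'g', delta=(7-10)*11^3 mod 257 = 119, hash=233+119 mod 257 = 95
Option B: s[4]='g'->'h', delta=(8-7)*11^1 mod 257 = 11, hash=233+11 mod 257 = 244
Option C: s[3]='d'->'a', delta=(1-4)*11^2 mod 257 = 151, hash=233+151 mod 257 = 127 <-- target
Option D: s[2]='j'->'a', delta=(1-10)*11^3 mod 257 = 100, hash=233+100 mod 257 = 76
Option E: s[4]='g'->'d', delta=(4-7)*11^1 mod 257 = 224, hash=233+224 mod 257 = 200

Answer: C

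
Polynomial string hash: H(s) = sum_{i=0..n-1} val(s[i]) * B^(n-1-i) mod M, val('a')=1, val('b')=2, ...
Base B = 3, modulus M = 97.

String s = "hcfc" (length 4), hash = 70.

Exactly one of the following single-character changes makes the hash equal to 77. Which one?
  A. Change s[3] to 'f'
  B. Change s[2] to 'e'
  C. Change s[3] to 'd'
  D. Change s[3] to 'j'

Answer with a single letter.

Option A: s[3]='c'->'f', delta=(6-3)*3^0 mod 97 = 3, hash=70+3 mod 97 = 73
Option B: s[2]='f'->'e', delta=(5-6)*3^1 mod 97 = 94, hash=70+94 mod 97 = 67
Option C: s[3]='c'->'d', delta=(4-3)*3^0 mod 97 = 1, hash=70+1 mod 97 = 71
Option D: s[3]='c'->'j', delta=(10-3)*3^0 mod 97 = 7, hash=70+7 mod 97 = 77 <-- target

Answer: D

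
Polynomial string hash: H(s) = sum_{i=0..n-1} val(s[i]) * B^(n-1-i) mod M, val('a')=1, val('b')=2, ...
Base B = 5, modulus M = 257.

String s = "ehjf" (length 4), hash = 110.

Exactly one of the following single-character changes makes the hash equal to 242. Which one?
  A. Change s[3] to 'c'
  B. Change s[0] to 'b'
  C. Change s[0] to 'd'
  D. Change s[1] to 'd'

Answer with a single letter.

Answer: C

Derivation:
Option A: s[3]='f'->'c', delta=(3-6)*5^0 mod 257 = 254, hash=110+254 mod 257 = 107
Option B: s[0]='e'->'b', delta=(2-5)*5^3 mod 257 = 139, hash=110+139 mod 257 = 249
Option C: s[0]='e'->'d', delta=(4-5)*5^3 mod 257 = 132, hash=110+132 mod 257 = 242 <-- target
Option D: s[1]='h'->'d', delta=(4-8)*5^2 mod 257 = 157, hash=110+157 mod 257 = 10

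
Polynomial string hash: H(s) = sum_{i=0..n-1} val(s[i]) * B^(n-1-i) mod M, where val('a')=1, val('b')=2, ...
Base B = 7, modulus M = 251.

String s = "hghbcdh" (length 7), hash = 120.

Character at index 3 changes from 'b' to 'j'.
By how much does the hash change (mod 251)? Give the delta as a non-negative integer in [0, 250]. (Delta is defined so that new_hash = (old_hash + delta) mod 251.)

Answer: 234

Derivation:
Delta formula: (val(new) - val(old)) * B^(n-1-k) mod M
  val('j') - val('b') = 10 - 2 = 8
  B^(n-1-k) = 7^3 mod 251 = 92
  Delta = 8 * 92 mod 251 = 234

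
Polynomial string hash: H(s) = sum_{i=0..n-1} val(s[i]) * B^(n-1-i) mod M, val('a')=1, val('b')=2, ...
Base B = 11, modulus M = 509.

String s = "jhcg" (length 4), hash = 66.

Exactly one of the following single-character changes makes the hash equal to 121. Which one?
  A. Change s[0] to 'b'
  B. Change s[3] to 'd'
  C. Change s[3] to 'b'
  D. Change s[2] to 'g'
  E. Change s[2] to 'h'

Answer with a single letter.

Option A: s[0]='j'->'b', delta=(2-10)*11^3 mod 509 = 41, hash=66+41 mod 509 = 107
Option B: s[3]='g'->'d', delta=(4-7)*11^0 mod 509 = 506, hash=66+506 mod 509 = 63
Option C: s[3]='g'->'b', delta=(2-7)*11^0 mod 509 = 504, hash=66+504 mod 509 = 61
Option D: s[2]='c'->'g', delta=(7-3)*11^1 mod 509 = 44, hash=66+44 mod 509 = 110
Option E: s[2]='c'->'h', delta=(8-3)*11^1 mod 509 = 55, hash=66+55 mod 509 = 121 <-- target

Answer: E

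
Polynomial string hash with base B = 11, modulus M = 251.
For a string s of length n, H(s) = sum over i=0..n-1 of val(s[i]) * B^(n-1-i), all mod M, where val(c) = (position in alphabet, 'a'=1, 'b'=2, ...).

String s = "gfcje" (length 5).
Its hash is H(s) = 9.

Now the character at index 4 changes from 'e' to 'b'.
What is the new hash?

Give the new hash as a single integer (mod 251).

val('e') = 5, val('b') = 2
Position k = 4, exponent = n-1-k = 0
B^0 mod M = 11^0 mod 251 = 1
Delta = (2 - 5) * 1 mod 251 = 248
New hash = (9 + 248) mod 251 = 6

Answer: 6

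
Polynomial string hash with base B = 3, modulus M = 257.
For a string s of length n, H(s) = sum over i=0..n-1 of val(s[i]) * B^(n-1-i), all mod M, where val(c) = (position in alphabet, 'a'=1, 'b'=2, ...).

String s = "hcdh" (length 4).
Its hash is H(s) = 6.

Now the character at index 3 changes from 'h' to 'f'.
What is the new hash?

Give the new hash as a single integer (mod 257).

val('h') = 8, val('f') = 6
Position k = 3, exponent = n-1-k = 0
B^0 mod M = 3^0 mod 257 = 1
Delta = (6 - 8) * 1 mod 257 = 255
New hash = (6 + 255) mod 257 = 4

Answer: 4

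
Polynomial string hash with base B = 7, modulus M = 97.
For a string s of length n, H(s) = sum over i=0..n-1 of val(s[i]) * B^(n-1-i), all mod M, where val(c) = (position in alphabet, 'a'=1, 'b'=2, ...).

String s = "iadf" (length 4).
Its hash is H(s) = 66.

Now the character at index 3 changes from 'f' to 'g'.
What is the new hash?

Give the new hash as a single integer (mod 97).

val('f') = 6, val('g') = 7
Position k = 3, exponent = n-1-k = 0
B^0 mod M = 7^0 mod 97 = 1
Delta = (7 - 6) * 1 mod 97 = 1
New hash = (66 + 1) mod 97 = 67

Answer: 67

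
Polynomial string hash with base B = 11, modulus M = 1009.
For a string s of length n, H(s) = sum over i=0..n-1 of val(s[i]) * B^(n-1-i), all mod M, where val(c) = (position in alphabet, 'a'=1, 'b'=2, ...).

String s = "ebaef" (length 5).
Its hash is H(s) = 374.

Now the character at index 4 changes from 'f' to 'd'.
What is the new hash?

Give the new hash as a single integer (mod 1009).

val('f') = 6, val('d') = 4
Position k = 4, exponent = n-1-k = 0
B^0 mod M = 11^0 mod 1009 = 1
Delta = (4 - 6) * 1 mod 1009 = 1007
New hash = (374 + 1007) mod 1009 = 372

Answer: 372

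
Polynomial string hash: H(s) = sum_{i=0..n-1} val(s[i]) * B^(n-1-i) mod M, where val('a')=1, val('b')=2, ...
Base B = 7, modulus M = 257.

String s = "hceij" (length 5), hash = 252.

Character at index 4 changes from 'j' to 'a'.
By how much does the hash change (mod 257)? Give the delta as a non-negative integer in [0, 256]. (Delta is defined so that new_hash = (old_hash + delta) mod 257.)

Answer: 248

Derivation:
Delta formula: (val(new) - val(old)) * B^(n-1-k) mod M
  val('a') - val('j') = 1 - 10 = -9
  B^(n-1-k) = 7^0 mod 257 = 1
  Delta = -9 * 1 mod 257 = 248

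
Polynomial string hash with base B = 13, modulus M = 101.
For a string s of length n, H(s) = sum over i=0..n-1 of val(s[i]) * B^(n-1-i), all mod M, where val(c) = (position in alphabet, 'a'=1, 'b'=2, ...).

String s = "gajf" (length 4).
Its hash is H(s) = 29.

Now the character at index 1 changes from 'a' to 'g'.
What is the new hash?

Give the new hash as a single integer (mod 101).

Answer: 33

Derivation:
val('a') = 1, val('g') = 7
Position k = 1, exponent = n-1-k = 2
B^2 mod M = 13^2 mod 101 = 68
Delta = (7 - 1) * 68 mod 101 = 4
New hash = (29 + 4) mod 101 = 33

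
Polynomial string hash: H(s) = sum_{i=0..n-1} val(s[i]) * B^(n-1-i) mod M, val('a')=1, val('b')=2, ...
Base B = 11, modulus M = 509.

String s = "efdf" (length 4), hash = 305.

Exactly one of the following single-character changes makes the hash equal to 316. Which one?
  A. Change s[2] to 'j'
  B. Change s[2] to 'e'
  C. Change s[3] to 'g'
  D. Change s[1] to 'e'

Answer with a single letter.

Option A: s[2]='d'->'j', delta=(10-4)*11^1 mod 509 = 66, hash=305+66 mod 509 = 371
Option B: s[2]='d'->'e', delta=(5-4)*11^1 mod 509 = 11, hash=305+11 mod 509 = 316 <-- target
Option C: s[3]='f'->'g', delta=(7-6)*11^0 mod 509 = 1, hash=305+1 mod 509 = 306
Option D: s[1]='f'->'e', delta=(5-6)*11^2 mod 509 = 388, hash=305+388 mod 509 = 184

Answer: B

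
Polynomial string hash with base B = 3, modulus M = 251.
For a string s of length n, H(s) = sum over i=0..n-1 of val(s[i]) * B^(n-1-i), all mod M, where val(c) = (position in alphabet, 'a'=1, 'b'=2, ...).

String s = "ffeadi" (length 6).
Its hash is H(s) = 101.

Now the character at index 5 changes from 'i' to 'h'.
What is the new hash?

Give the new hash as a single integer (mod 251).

Answer: 100

Derivation:
val('i') = 9, val('h') = 8
Position k = 5, exponent = n-1-k = 0
B^0 mod M = 3^0 mod 251 = 1
Delta = (8 - 9) * 1 mod 251 = 250
New hash = (101 + 250) mod 251 = 100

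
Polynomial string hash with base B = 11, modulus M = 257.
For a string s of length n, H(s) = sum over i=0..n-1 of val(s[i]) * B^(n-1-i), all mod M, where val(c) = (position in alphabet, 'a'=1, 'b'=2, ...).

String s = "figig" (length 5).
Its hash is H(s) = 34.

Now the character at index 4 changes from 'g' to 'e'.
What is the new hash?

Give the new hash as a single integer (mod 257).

val('g') = 7, val('e') = 5
Position k = 4, exponent = n-1-k = 0
B^0 mod M = 11^0 mod 257 = 1
Delta = (5 - 7) * 1 mod 257 = 255
New hash = (34 + 255) mod 257 = 32

Answer: 32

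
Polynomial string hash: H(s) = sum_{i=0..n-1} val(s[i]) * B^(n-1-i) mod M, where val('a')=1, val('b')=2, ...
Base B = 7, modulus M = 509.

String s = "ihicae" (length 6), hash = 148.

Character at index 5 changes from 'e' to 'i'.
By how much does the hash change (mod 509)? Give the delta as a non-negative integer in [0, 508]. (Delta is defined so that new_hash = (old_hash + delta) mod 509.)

Delta formula: (val(new) - val(old)) * B^(n-1-k) mod M
  val('i') - val('e') = 9 - 5 = 4
  B^(n-1-k) = 7^0 mod 509 = 1
  Delta = 4 * 1 mod 509 = 4

Answer: 4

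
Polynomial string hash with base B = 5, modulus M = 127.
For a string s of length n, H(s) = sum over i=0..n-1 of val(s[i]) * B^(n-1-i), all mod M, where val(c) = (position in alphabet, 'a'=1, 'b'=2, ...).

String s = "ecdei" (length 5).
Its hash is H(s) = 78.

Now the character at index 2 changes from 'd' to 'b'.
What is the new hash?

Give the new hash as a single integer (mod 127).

Answer: 28

Derivation:
val('d') = 4, val('b') = 2
Position k = 2, exponent = n-1-k = 2
B^2 mod M = 5^2 mod 127 = 25
Delta = (2 - 4) * 25 mod 127 = 77
New hash = (78 + 77) mod 127 = 28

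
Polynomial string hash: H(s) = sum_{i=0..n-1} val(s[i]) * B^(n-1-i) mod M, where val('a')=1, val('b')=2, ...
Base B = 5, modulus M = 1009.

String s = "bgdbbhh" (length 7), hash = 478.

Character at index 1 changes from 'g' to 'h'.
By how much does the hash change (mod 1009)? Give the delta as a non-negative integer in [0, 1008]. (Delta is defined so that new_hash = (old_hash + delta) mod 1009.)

Delta formula: (val(new) - val(old)) * B^(n-1-k) mod M
  val('h') - val('g') = 8 - 7 = 1
  B^(n-1-k) = 5^5 mod 1009 = 98
  Delta = 1 * 98 mod 1009 = 98

Answer: 98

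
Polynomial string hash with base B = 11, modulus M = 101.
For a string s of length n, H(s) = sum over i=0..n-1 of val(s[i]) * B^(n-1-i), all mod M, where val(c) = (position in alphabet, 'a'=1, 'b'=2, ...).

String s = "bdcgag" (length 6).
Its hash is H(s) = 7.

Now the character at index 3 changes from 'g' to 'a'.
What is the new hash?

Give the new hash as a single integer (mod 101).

val('g') = 7, val('a') = 1
Position k = 3, exponent = n-1-k = 2
B^2 mod M = 11^2 mod 101 = 20
Delta = (1 - 7) * 20 mod 101 = 82
New hash = (7 + 82) mod 101 = 89

Answer: 89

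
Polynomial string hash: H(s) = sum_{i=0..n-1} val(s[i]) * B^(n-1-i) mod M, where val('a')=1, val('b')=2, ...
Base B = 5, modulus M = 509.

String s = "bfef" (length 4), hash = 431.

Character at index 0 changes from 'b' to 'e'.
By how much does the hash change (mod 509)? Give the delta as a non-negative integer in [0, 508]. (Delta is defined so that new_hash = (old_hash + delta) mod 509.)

Delta formula: (val(new) - val(old)) * B^(n-1-k) mod M
  val('e') - val('b') = 5 - 2 = 3
  B^(n-1-k) = 5^3 mod 509 = 125
  Delta = 3 * 125 mod 509 = 375

Answer: 375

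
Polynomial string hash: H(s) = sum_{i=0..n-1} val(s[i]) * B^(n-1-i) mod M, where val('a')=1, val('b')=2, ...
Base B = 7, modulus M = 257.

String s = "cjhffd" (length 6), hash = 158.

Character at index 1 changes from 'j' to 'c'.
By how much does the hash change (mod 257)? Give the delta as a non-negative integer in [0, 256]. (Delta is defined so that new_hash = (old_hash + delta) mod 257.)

Delta formula: (val(new) - val(old)) * B^(n-1-k) mod M
  val('c') - val('j') = 3 - 10 = -7
  B^(n-1-k) = 7^4 mod 257 = 88
  Delta = -7 * 88 mod 257 = 155

Answer: 155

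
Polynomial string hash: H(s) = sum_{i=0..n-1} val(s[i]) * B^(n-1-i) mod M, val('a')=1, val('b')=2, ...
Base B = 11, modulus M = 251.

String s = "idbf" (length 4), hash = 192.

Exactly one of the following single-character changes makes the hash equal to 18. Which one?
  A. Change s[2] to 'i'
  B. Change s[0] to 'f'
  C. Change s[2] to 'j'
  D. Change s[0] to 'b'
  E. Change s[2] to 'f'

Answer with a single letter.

Option A: s[2]='b'->'i', delta=(9-2)*11^1 mod 251 = 77, hash=192+77 mod 251 = 18 <-- target
Option B: s[0]='i'->'f', delta=(6-9)*11^3 mod 251 = 23, hash=192+23 mod 251 = 215
Option C: s[2]='b'->'j', delta=(10-2)*11^1 mod 251 = 88, hash=192+88 mod 251 = 29
Option D: s[0]='i'->'b', delta=(2-9)*11^3 mod 251 = 221, hash=192+221 mod 251 = 162
Option E: s[2]='b'->'f', delta=(6-2)*11^1 mod 251 = 44, hash=192+44 mod 251 = 236

Answer: A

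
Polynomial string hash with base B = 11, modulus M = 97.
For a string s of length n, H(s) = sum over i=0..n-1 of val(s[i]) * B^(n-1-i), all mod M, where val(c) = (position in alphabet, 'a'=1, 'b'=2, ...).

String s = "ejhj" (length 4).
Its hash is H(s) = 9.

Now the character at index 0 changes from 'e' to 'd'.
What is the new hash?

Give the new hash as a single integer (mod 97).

Answer: 36

Derivation:
val('e') = 5, val('d') = 4
Position k = 0, exponent = n-1-k = 3
B^3 mod M = 11^3 mod 97 = 70
Delta = (4 - 5) * 70 mod 97 = 27
New hash = (9 + 27) mod 97 = 36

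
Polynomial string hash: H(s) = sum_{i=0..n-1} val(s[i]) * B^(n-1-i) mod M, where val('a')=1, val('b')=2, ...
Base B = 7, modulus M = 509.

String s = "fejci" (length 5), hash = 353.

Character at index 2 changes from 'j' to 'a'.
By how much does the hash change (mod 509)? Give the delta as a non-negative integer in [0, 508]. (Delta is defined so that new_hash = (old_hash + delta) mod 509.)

Delta formula: (val(new) - val(old)) * B^(n-1-k) mod M
  val('a') - val('j') = 1 - 10 = -9
  B^(n-1-k) = 7^2 mod 509 = 49
  Delta = -9 * 49 mod 509 = 68

Answer: 68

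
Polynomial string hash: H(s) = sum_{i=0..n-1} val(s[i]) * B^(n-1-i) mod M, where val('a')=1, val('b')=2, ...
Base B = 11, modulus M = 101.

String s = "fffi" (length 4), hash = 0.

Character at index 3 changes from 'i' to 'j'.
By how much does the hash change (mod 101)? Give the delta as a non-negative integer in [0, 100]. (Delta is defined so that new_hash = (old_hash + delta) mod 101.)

Answer: 1

Derivation:
Delta formula: (val(new) - val(old)) * B^(n-1-k) mod M
  val('j') - val('i') = 10 - 9 = 1
  B^(n-1-k) = 11^0 mod 101 = 1
  Delta = 1 * 1 mod 101 = 1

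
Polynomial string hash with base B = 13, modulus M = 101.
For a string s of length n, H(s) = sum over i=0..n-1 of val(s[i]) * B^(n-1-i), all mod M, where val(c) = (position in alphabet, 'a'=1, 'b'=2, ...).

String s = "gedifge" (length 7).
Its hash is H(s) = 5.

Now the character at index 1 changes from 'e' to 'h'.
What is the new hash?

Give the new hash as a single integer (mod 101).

val('e') = 5, val('h') = 8
Position k = 1, exponent = n-1-k = 5
B^5 mod M = 13^5 mod 101 = 17
Delta = (8 - 5) * 17 mod 101 = 51
New hash = (5 + 51) mod 101 = 56

Answer: 56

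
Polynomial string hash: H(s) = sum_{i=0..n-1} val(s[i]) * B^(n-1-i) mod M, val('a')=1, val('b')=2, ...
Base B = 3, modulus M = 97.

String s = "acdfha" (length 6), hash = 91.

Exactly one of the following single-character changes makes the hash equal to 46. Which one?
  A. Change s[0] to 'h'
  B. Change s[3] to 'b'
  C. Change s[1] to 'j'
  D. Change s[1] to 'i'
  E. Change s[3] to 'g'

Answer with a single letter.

Option A: s[0]='a'->'h', delta=(8-1)*3^5 mod 97 = 52, hash=91+52 mod 97 = 46 <-- target
Option B: s[3]='f'->'b', delta=(2-6)*3^2 mod 97 = 61, hash=91+61 mod 97 = 55
Option C: s[1]='c'->'j', delta=(10-3)*3^4 mod 97 = 82, hash=91+82 mod 97 = 76
Option D: s[1]='c'->'i', delta=(9-3)*3^4 mod 97 = 1, hash=91+1 mod 97 = 92
Option E: s[3]='f'->'g', delta=(7-6)*3^2 mod 97 = 9, hash=91+9 mod 97 = 3

Answer: A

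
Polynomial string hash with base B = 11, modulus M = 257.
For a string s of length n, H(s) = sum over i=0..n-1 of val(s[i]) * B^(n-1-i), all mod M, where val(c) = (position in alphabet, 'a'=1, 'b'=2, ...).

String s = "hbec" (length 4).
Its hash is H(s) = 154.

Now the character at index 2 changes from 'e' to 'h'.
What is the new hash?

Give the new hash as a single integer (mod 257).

val('e') = 5, val('h') = 8
Position k = 2, exponent = n-1-k = 1
B^1 mod M = 11^1 mod 257 = 11
Delta = (8 - 5) * 11 mod 257 = 33
New hash = (154 + 33) mod 257 = 187

Answer: 187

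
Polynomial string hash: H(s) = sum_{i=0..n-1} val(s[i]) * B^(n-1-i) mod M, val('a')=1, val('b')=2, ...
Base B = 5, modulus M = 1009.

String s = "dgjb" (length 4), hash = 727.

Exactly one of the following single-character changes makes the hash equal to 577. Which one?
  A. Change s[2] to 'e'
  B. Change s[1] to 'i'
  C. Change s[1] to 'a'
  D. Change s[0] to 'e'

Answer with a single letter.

Option A: s[2]='j'->'e', delta=(5-10)*5^1 mod 1009 = 984, hash=727+984 mod 1009 = 702
Option B: s[1]='g'->'i', delta=(9-7)*5^2 mod 1009 = 50, hash=727+50 mod 1009 = 777
Option C: s[1]='g'->'a', delta=(1-7)*5^2 mod 1009 = 859, hash=727+859 mod 1009 = 577 <-- target
Option D: s[0]='d'->'e', delta=(5-4)*5^3 mod 1009 = 125, hash=727+125 mod 1009 = 852

Answer: C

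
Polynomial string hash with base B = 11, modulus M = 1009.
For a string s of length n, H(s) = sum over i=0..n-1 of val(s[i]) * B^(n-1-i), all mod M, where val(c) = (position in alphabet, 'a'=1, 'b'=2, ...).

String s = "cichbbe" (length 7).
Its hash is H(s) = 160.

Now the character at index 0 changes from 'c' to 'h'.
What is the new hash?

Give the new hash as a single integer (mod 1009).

Answer: 963

Derivation:
val('c') = 3, val('h') = 8
Position k = 0, exponent = n-1-k = 6
B^6 mod M = 11^6 mod 1009 = 766
Delta = (8 - 3) * 766 mod 1009 = 803
New hash = (160 + 803) mod 1009 = 963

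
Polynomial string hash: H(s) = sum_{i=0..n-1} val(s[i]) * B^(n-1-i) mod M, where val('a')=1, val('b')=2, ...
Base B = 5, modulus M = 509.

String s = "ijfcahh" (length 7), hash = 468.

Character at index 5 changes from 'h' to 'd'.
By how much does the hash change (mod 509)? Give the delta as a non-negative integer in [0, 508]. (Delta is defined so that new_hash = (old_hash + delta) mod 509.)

Answer: 489

Derivation:
Delta formula: (val(new) - val(old)) * B^(n-1-k) mod M
  val('d') - val('h') = 4 - 8 = -4
  B^(n-1-k) = 5^1 mod 509 = 5
  Delta = -4 * 5 mod 509 = 489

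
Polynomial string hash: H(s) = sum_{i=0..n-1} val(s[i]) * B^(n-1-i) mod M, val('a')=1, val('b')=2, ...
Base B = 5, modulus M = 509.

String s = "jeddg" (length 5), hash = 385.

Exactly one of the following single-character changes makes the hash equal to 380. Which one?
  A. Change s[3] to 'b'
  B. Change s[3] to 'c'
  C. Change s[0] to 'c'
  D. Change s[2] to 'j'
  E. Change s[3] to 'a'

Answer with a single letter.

Answer: B

Derivation:
Option A: s[3]='d'->'b', delta=(2-4)*5^1 mod 509 = 499, hash=385+499 mod 509 = 375
Option B: s[3]='d'->'c', delta=(3-4)*5^1 mod 509 = 504, hash=385+504 mod 509 = 380 <-- target
Option C: s[0]='j'->'c', delta=(3-10)*5^4 mod 509 = 206, hash=385+206 mod 509 = 82
Option D: s[2]='d'->'j', delta=(10-4)*5^2 mod 509 = 150, hash=385+150 mod 509 = 26
Option E: s[3]='d'->'a', delta=(1-4)*5^1 mod 509 = 494, hash=385+494 mod 509 = 370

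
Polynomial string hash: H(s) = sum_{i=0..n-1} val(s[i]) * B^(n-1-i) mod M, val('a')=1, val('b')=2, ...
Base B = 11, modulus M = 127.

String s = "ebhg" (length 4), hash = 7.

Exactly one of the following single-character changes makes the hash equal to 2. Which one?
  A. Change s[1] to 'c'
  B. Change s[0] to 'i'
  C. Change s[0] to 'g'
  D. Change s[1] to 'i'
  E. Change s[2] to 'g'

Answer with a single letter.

Option A: s[1]='b'->'c', delta=(3-2)*11^2 mod 127 = 121, hash=7+121 mod 127 = 1
Option B: s[0]='e'->'i', delta=(9-5)*11^3 mod 127 = 117, hash=7+117 mod 127 = 124
Option C: s[0]='e'->'g', delta=(7-5)*11^3 mod 127 = 122, hash=7+122 mod 127 = 2 <-- target
Option D: s[1]='b'->'i', delta=(9-2)*11^2 mod 127 = 85, hash=7+85 mod 127 = 92
Option E: s[2]='h'->'g', delta=(7-8)*11^1 mod 127 = 116, hash=7+116 mod 127 = 123

Answer: C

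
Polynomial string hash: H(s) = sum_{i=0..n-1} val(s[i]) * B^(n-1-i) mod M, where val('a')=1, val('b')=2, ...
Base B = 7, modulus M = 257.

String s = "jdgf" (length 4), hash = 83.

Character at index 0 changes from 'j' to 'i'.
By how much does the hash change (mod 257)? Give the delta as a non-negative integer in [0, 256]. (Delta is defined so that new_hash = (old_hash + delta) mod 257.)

Delta formula: (val(new) - val(old)) * B^(n-1-k) mod M
  val('i') - val('j') = 9 - 10 = -1
  B^(n-1-k) = 7^3 mod 257 = 86
  Delta = -1 * 86 mod 257 = 171

Answer: 171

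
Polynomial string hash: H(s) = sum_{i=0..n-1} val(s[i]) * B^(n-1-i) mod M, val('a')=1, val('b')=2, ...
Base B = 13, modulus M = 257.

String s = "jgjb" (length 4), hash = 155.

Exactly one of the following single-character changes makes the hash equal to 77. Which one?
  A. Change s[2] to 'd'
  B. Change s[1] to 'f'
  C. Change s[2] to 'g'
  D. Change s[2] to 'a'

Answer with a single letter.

Answer: A

Derivation:
Option A: s[2]='j'->'d', delta=(4-10)*13^1 mod 257 = 179, hash=155+179 mod 257 = 77 <-- target
Option B: s[1]='g'->'f', delta=(6-7)*13^2 mod 257 = 88, hash=155+88 mod 257 = 243
Option C: s[2]='j'->'g', delta=(7-10)*13^1 mod 257 = 218, hash=155+218 mod 257 = 116
Option D: s[2]='j'->'a', delta=(1-10)*13^1 mod 257 = 140, hash=155+140 mod 257 = 38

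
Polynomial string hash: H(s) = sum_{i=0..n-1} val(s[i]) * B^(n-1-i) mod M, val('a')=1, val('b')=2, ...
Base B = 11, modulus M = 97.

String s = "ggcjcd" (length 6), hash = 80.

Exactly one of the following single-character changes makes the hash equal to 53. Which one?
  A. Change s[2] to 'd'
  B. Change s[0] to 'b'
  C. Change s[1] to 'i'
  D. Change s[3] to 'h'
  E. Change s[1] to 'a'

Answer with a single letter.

Option A: s[2]='c'->'d', delta=(4-3)*11^3 mod 97 = 70, hash=80+70 mod 97 = 53 <-- target
Option B: s[0]='g'->'b', delta=(2-7)*11^5 mod 97 = 39, hash=80+39 mod 97 = 22
Option C: s[1]='g'->'i', delta=(9-7)*11^4 mod 97 = 85, hash=80+85 mod 97 = 68
Option D: s[3]='j'->'h', delta=(8-10)*11^2 mod 97 = 49, hash=80+49 mod 97 = 32
Option E: s[1]='g'->'a', delta=(1-7)*11^4 mod 97 = 36, hash=80+36 mod 97 = 19

Answer: A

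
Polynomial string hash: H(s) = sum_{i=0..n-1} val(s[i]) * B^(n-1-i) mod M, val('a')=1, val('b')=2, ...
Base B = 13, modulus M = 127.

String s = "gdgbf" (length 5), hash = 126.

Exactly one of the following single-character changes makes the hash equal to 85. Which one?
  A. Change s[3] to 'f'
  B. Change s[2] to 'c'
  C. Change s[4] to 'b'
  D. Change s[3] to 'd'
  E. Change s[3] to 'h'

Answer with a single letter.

Answer: B

Derivation:
Option A: s[3]='b'->'f', delta=(6-2)*13^1 mod 127 = 52, hash=126+52 mod 127 = 51
Option B: s[2]='g'->'c', delta=(3-7)*13^2 mod 127 = 86, hash=126+86 mod 127 = 85 <-- target
Option C: s[4]='f'->'b', delta=(2-6)*13^0 mod 127 = 123, hash=126+123 mod 127 = 122
Option D: s[3]='b'->'d', delta=(4-2)*13^1 mod 127 = 26, hash=126+26 mod 127 = 25
Option E: s[3]='b'->'h', delta=(8-2)*13^1 mod 127 = 78, hash=126+78 mod 127 = 77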